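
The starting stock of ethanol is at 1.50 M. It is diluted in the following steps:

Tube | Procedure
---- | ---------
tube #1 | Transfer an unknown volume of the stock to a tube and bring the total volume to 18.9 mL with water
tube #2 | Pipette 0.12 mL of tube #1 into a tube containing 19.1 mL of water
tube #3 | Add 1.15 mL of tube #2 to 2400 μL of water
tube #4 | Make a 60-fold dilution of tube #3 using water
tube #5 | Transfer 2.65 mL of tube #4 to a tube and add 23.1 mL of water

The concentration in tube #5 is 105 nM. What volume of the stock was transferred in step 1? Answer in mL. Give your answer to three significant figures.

0.381 mL

Step 1: v brought to 18.9 mL → factor = 18.9 mL/v
Step 2: 0.12 mL + 19.1 mL = 19.22 mL total → factor 19.22/0.12 = 160.17
Step 3: 1.15 mL + 2400 μL = 3.55 mL total → factor 3.55/1.15 = 3.087
Step 4: 60-fold → factor 60
Step 5: 2.65 mL + 23.1 mL = 25.75 mL total → factor 25.75/2.65 = 9.717
Product of known-step factors = 2.8826 × 10^5
Overall factor = 1.50 M / (105 nM) = 1.4286 × 10^7
Step-1 factor = 1.4286 × 10^7 / 2.8826 × 10^5 = 49.558
v = 18.9 mL / 49.558 = 0.381 mL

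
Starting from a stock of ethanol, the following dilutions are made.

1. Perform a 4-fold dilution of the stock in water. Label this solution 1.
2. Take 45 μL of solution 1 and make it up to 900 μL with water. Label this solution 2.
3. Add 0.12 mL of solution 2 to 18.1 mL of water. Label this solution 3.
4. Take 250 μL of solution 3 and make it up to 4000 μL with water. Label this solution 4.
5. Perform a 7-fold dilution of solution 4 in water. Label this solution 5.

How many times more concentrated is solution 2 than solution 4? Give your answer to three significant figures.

Step 1: 4-fold → factor 4
Step 2: 45 μL brought to 900 μL → factor 900/45 = 20
Step 3: 0.12 mL + 18.1 mL = 18.22 mL total → factor 18.22/0.12 = 151.83
Step 4: 250 μL brought to 4000 μL → factor 4000/250 = 16
Dilution factor to solution 2 = 80; to solution 4 = 1.9435 × 10^5
[solution 2]/[solution 4] = (factor to solution 4)/(factor to solution 2) = 1.9435 × 10^5/80 = 2.43 × 10^3

2.43 × 10^3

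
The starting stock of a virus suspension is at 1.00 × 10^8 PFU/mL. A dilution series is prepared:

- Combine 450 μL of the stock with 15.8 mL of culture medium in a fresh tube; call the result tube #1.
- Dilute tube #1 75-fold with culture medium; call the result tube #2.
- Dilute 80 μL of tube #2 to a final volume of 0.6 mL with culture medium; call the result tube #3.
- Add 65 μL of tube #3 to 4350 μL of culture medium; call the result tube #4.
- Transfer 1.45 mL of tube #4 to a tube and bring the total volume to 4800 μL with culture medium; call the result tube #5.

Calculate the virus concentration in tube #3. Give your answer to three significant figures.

Step 1: 450 μL + 15.8 mL = 16250 μL total → factor 16250/450 = 36.111
Step 2: 75-fold → factor 75
Step 3: 80 μL brought to 0.6 mL → factor 600/80 = 7.5
Dilution factor through tube #3 = 36.111 × 75 × 7.5 = 20312
[tube #3] = 1.00 × 10^8 PFU/mL / 20312 = 4.92 × 10^3 PFU/mL

4.92 × 10^3 PFU/mL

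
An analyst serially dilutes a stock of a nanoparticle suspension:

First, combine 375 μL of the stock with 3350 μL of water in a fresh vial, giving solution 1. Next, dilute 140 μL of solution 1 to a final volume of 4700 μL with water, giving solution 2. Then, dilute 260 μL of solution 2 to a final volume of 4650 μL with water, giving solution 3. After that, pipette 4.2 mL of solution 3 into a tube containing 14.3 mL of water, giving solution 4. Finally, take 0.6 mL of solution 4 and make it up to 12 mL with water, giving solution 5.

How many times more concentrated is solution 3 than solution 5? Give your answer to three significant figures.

88.1

Step 1: 375 μL + 3350 μL = 3725 μL total → factor 3725/375 = 9.9333
Step 2: 140 μL brought to 4700 μL → factor 4700/140 = 33.571
Step 3: 260 μL brought to 4650 μL → factor 4650/260 = 17.885
Step 4: 4.2 mL + 14.3 mL = 18.5 mL total → factor 18.5/4.2 = 4.4048
Step 5: 0.6 mL brought to 12 mL → factor 12/0.6 = 20
Dilution factor to solution 3 = 5964.1; to solution 5 = 5.2541 × 10^5
[solution 3]/[solution 5] = (factor to solution 5)/(factor to solution 3) = 5.2541 × 10^5/5964.1 = 88.1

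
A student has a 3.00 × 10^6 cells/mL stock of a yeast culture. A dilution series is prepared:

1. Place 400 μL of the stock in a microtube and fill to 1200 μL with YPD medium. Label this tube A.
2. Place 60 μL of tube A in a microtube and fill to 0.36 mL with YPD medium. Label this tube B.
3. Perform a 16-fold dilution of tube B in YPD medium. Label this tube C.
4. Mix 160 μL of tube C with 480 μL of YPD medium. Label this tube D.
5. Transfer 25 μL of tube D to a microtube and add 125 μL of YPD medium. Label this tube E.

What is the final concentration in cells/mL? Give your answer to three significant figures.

Step 1: 400 μL brought to 1200 μL → factor 1200/400 = 3
Step 2: 60 μL brought to 0.36 mL → factor 360/60 = 6
Step 3: 16-fold → factor 16
Step 4: 160 μL + 480 μL = 640 μL total → factor 640/160 = 4
Step 5: 25 μL + 125 μL = 150 μL total → factor 150/25 = 6
Overall dilution factor = 3 × 6 × 16 × 4 × 6 = 6912
Final = 3.00 × 10^6 cells/mL / 6912 = 434 cells/mL

434 cells/mL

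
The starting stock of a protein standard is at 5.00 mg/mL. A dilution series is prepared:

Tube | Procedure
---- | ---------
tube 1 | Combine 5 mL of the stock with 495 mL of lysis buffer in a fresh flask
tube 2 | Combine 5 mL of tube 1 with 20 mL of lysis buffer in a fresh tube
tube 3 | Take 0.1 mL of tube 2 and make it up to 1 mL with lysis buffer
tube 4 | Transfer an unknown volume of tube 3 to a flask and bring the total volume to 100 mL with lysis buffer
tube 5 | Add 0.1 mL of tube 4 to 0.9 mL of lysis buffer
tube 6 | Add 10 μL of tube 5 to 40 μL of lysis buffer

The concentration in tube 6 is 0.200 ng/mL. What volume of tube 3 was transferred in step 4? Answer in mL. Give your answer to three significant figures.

1.00 mL

Step 1: 5 mL + 495 mL = 500 mL total → factor 500/5 = 100
Step 2: 5 mL + 20 mL = 25 mL total → factor 25/5 = 5
Step 3: 0.1 mL brought to 1 mL → factor 1/0.1 = 10
Step 4: v brought to 100 mL → factor = 100 mL/v
Step 5: 0.1 mL + 0.9 mL = 1 mL total → factor 1/0.1 = 10
Step 6: 10 μL + 40 μL = 50 μL total → factor 50/10 = 5
Product of known-step factors = 2.5 × 10^5
Overall factor = 5.00 mg/mL / (0.200 ng/mL) = 2.5 × 10^7
Step-4 factor = 2.5 × 10^7 / 2.5 × 10^5 = 100
v = 100 mL / 100 = 1.00 mL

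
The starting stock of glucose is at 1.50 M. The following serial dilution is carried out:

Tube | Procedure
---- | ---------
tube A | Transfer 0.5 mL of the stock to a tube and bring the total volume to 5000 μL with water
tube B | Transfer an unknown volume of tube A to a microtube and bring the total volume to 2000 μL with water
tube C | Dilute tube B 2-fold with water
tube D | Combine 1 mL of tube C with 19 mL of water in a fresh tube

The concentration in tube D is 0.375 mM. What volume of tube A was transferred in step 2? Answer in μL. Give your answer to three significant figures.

200 μL

Step 1: 0.5 mL brought to 5000 μL → factor 5/0.5 = 10
Step 2: v brought to 2000 μL → factor = 2000 μL/v
Step 3: 2-fold → factor 2
Step 4: 1 mL + 19 mL = 20 mL total → factor 20/1 = 20
Product of known-step factors = 400
Overall factor = 1.50 M / (0.375 mM) = 4000
Step-2 factor = 4000 / 400 = 10
v = 2000 μL / 10 = 200 μL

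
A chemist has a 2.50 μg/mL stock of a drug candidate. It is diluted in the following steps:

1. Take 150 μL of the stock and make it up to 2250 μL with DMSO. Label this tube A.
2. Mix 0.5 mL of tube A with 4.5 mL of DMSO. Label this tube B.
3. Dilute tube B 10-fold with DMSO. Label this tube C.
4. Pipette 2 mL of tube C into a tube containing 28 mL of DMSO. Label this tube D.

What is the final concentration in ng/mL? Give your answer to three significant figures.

Step 1: 150 μL brought to 2250 μL → factor 2250/150 = 15
Step 2: 0.5 mL + 4.5 mL = 5 mL total → factor 5/0.5 = 10
Step 3: 10-fold → factor 10
Step 4: 2 mL + 28 mL = 30 mL total → factor 30/2 = 15
Overall dilution factor = 15 × 10 × 10 × 15 = 22500
Final = 2.50 μg/mL / 22500 = 0.0001111 μg/mL = 0.111 ng/mL

0.111 ng/mL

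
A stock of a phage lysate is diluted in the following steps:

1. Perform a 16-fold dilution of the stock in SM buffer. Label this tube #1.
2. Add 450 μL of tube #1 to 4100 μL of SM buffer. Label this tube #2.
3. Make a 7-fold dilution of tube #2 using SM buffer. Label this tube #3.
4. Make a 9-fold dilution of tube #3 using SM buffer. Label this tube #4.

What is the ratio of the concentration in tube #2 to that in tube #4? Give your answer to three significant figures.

63.0

Step 1: 16-fold → factor 16
Step 2: 450 μL + 4100 μL = 4550 μL total → factor 4550/450 = 10.111
Step 3: 7-fold → factor 7
Step 4: 9-fold → factor 9
Dilution factor to tube #2 = 161.78; to tube #4 = 10192
[tube #2]/[tube #4] = (factor to tube #4)/(factor to tube #2) = 10192/161.78 = 63.0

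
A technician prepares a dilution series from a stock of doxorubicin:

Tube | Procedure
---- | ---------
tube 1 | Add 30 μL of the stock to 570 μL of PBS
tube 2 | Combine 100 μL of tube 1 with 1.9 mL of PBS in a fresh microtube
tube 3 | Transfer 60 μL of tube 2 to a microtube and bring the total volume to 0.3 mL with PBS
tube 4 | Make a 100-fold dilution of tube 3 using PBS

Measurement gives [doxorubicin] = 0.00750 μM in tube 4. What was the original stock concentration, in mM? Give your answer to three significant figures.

1.50 mM

Step 1: 30 μL + 570 μL = 600 μL total → factor 600/30 = 20
Step 2: 100 μL + 1.9 mL = 2000 μL total → factor 2000/100 = 20
Step 3: 60 μL brought to 0.3 mL → factor 300/60 = 5
Step 4: 100-fold → factor 100
Overall dilution factor = 20 × 20 × 5 × 100 = 2 × 10^5
Stock = 0.00750 μM × 2 × 10^5 = 1500 μM = 1.50 mM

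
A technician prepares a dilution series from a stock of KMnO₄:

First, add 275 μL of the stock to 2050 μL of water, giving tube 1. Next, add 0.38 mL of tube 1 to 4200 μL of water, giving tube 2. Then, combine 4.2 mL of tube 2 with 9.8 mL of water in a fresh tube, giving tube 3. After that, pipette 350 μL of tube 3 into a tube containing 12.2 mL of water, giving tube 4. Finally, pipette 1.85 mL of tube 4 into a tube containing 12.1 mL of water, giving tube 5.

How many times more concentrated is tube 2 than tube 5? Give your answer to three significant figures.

901

Step 1: 275 μL + 2050 μL = 2325 μL total → factor 2325/275 = 8.4545
Step 2: 0.38 mL + 4200 μL = 4.58 mL total → factor 4.58/0.38 = 12.053
Step 3: 4.2 mL + 9.8 mL = 14 mL total → factor 14/4.2 = 3.3333
Step 4: 350 μL + 12.2 mL = 12550 μL total → factor 12550/350 = 35.857
Step 5: 1.85 mL + 12.1 mL = 13.95 mL total → factor 13.95/1.85 = 7.5405
Dilution factor to tube 2 = 101.9; to tube 5 = 91839
[tube 2]/[tube 5] = (factor to tube 5)/(factor to tube 2) = 91839/101.9 = 901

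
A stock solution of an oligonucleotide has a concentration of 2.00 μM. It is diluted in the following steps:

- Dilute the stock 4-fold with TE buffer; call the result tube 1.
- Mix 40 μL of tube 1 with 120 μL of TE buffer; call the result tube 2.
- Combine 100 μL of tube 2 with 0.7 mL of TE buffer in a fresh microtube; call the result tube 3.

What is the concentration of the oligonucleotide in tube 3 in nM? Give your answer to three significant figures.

15.6 nM

Step 1: 4-fold → factor 4
Step 2: 40 μL + 120 μL = 160 μL total → factor 160/40 = 4
Step 3: 100 μL + 0.7 mL = 800 μL total → factor 800/100 = 8
Overall dilution factor = 4 × 4 × 8 = 128
Final = 2.00 μM / 128 = 0.01562 μM = 15.6 nM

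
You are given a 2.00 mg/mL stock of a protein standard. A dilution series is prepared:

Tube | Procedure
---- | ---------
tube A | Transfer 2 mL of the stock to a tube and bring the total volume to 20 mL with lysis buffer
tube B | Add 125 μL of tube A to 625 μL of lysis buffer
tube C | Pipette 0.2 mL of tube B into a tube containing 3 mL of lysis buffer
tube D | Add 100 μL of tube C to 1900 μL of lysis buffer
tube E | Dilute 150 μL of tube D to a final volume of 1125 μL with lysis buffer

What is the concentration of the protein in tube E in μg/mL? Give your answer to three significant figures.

0.0139 μg/mL

Step 1: 2 mL brought to 20 mL → factor 20/2 = 10
Step 2: 125 μL + 625 μL = 750 μL total → factor 750/125 = 6
Step 3: 0.2 mL + 3 mL = 3.2 mL total → factor 3.2/0.2 = 16
Step 4: 100 μL + 1900 μL = 2000 μL total → factor 2000/100 = 20
Step 5: 150 μL brought to 1125 μL → factor 1125/150 = 7.5
Overall dilution factor = 10 × 6 × 16 × 20 × 7.5 = 1.44 × 10^5
Final = 2.00 mg/mL / 1.44 × 10^5 = 1.389 × 10^-5 mg/mL = 0.0139 μg/mL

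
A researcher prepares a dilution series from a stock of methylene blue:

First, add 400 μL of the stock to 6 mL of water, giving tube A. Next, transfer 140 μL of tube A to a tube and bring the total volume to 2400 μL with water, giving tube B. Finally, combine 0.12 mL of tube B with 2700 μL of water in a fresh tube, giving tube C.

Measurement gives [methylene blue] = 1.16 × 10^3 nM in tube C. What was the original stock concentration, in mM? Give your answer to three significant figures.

Step 1: 400 μL + 6 mL = 6400 μL total → factor 6400/400 = 16
Step 2: 140 μL brought to 2400 μL → factor 2400/140 = 17.143
Step 3: 0.12 mL + 2700 μL = 2.82 mL total → factor 2.82/0.12 = 23.5
Overall dilution factor = 16 × 17.143 × 23.5 = 6445.7
Stock = 1.16 × 10^3 nM × 6445.7 = 7.477 × 10^6 nM = 7.48 mM

7.48 mM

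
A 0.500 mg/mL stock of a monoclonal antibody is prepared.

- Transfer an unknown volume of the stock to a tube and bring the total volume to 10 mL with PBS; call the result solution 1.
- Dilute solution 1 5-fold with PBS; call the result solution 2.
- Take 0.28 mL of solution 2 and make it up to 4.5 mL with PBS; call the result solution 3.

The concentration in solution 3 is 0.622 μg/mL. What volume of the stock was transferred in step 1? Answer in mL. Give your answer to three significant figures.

1.00 mL

Step 1: v brought to 10 mL → factor = 10 mL/v
Step 2: 5-fold → factor 5
Step 3: 0.28 mL brought to 4.5 mL → factor 4.5/0.28 = 16.071
Product of known-step factors = 80.357
Overall factor = 0.500 mg/mL / (0.622 μg/mL) = 803.86
Step-1 factor = 803.86 / 80.357 = 10.004
v = 10 mL / 10.004 = 1.00 mL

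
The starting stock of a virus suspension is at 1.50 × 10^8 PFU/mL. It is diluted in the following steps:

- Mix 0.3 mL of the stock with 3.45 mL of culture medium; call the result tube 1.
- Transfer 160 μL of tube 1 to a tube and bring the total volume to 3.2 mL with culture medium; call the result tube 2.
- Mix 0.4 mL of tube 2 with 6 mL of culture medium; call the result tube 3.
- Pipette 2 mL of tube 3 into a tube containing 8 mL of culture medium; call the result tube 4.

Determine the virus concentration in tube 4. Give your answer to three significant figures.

Step 1: 0.3 mL + 3.45 mL = 3.75 mL total → factor 3.75/0.3 = 12.5
Step 2: 160 μL brought to 3.2 mL → factor 3200/160 = 20
Step 3: 0.4 mL + 6 mL = 6.4 mL total → factor 6.4/0.4 = 16
Step 4: 2 mL + 8 mL = 10 mL total → factor 10/2 = 5
Overall dilution factor = 12.5 × 20 × 16 × 5 = 20000
Final = 1.50 × 10^8 PFU/mL / 20000 = 7.50 × 10^3 PFU/mL

7.50 × 10^3 PFU/mL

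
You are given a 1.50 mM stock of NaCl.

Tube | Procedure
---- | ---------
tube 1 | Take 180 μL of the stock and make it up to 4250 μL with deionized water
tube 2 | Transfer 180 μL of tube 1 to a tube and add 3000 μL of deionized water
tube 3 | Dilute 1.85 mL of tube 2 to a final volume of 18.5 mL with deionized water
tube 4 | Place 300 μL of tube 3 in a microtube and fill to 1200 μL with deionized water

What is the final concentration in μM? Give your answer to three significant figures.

0.0899 μM

Step 1: 180 μL brought to 4250 μL → factor 4250/180 = 23.611
Step 2: 180 μL + 3000 μL = 3180 μL total → factor 3180/180 = 17.667
Step 3: 1.85 mL brought to 18.5 mL → factor 18.5/1.85 = 10
Step 4: 300 μL brought to 1200 μL → factor 1200/300 = 4
Overall dilution factor = 23.611 × 17.667 × 10 × 4 = 16685
Final = 1.50 mM / 16685 = 8.990 × 10^-5 mM = 0.0899 μM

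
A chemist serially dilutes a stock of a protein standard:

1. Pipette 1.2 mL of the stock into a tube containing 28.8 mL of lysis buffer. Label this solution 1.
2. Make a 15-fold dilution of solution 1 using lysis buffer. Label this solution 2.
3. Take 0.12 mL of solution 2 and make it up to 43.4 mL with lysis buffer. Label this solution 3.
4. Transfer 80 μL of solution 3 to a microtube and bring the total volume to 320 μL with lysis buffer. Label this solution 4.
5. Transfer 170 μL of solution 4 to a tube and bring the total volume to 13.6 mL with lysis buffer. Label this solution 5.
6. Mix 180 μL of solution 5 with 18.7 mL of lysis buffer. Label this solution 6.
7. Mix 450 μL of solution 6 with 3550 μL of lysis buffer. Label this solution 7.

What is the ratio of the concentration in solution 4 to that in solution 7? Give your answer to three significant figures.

Step 1: 1.2 mL + 28.8 mL = 30 mL total → factor 30/1.2 = 25
Step 2: 15-fold → factor 15
Step 3: 0.12 mL brought to 43.4 mL → factor 43.4/0.12 = 361.67
Step 4: 80 μL brought to 320 μL → factor 320/80 = 4
Step 5: 170 μL brought to 13.6 mL → factor 13600/170 = 80
Step 6: 180 μL + 18.7 mL = 18880 μL total → factor 18880/180 = 104.89
Step 7: 450 μL + 3550 μL = 4000 μL total → factor 4000/450 = 8.8889
Dilution factor to solution 4 = 5.425 × 10^5; to solution 7 = 4.0464 × 10^10
[solution 4]/[solution 7] = (factor to solution 7)/(factor to solution 4) = 4.0464 × 10^10/5.425 × 10^5 = 7.46 × 10^4

7.46 × 10^4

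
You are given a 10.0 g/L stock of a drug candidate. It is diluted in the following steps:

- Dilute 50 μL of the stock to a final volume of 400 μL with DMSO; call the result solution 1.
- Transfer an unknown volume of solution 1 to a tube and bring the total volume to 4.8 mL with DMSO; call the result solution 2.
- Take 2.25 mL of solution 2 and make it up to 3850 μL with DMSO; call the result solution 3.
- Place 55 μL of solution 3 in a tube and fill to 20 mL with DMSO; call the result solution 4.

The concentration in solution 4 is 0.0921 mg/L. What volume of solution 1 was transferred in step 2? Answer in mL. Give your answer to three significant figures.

Step 1: 50 μL brought to 400 μL → factor 400/50 = 8
Step 2: v brought to 4.8 mL → factor = 4.8 mL/v
Step 3: 2.25 mL brought to 3850 μL → factor 3.85/2.25 = 1.7111
Step 4: 55 μL brought to 20 mL → factor 20000/55 = 363.64
Product of known-step factors = 4977.8
Overall factor = 10.0 g/L / (0.0921 mg/L) = 1.0858 × 10^5
Step-2 factor = 1.0858 × 10^5 / 4977.8 = 21.812
v = 4.8 mL / 21.812 = 0.220 mL

0.220 mL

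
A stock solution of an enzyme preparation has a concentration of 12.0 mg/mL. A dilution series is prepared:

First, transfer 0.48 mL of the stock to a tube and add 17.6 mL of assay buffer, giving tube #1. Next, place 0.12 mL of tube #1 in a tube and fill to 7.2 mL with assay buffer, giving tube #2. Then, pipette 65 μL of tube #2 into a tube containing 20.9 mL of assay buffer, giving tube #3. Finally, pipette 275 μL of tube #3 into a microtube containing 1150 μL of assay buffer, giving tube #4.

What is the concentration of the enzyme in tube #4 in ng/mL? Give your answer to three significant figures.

Step 1: 0.48 mL + 17.6 mL = 18.08 mL total → factor 18.08/0.48 = 37.667
Step 2: 0.12 mL brought to 7.2 mL → factor 7.2/0.12 = 60
Step 3: 65 μL + 20.9 mL = 20965 μL total → factor 20965/65 = 322.54
Step 4: 275 μL + 1150 μL = 1425 μL total → factor 1425/275 = 5.1818
Overall dilution factor = 37.667 × 60 × 322.54 × 5.1818 = 3.7772 × 10^6
Final = 12.0 mg/mL / 3.7772 × 10^6 = 3.177 × 10^-6 mg/mL = 3.18 ng/mL

3.18 ng/mL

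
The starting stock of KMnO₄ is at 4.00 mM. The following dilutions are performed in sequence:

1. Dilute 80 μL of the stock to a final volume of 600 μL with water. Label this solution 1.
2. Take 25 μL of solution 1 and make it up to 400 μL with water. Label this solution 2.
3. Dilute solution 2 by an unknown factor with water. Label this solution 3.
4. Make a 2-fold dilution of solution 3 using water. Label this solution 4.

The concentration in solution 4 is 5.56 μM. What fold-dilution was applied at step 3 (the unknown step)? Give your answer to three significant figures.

Step 1: 80 μL brought to 600 μL → factor 600/80 = 7.5
Step 2: 25 μL brought to 400 μL → factor 400/25 = 16
Step 3: unknown factor x
Step 4: 2-fold → factor 2
Product of known-step factors = 240
Overall factor = 4.00 mM / (5.56 μM) = 719.42
x = 719.42 / 240 = 3.00

3.00-fold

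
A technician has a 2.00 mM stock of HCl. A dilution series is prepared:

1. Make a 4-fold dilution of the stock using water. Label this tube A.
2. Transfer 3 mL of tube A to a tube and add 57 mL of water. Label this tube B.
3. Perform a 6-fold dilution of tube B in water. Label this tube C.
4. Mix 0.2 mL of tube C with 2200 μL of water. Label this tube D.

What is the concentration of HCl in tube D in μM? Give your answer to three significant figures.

Step 1: 4-fold → factor 4
Step 2: 3 mL + 57 mL = 60 mL total → factor 60/3 = 20
Step 3: 6-fold → factor 6
Step 4: 0.2 mL + 2200 μL = 2.4 mL total → factor 2.4/0.2 = 12
Overall dilution factor = 4 × 20 × 6 × 12 = 5760
Final = 2.00 mM / 5760 = 0.0003472 mM = 0.347 μM

0.347 μM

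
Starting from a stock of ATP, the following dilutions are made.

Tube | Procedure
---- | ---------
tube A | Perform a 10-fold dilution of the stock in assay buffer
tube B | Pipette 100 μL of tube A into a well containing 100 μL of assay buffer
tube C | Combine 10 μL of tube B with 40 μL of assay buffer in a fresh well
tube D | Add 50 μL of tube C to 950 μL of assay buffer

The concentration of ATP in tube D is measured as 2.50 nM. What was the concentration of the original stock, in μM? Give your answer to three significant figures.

Step 1: 10-fold → factor 10
Step 2: 100 μL + 100 μL = 200 μL total → factor 200/100 = 2
Step 3: 10 μL + 40 μL = 50 μL total → factor 50/10 = 5
Step 4: 50 μL + 950 μL = 1000 μL total → factor 1000/50 = 20
Overall dilution factor = 10 × 2 × 5 × 20 = 2000
Stock = 2.50 nM × 2000 = 5000 nM = 5.00 μM

5.00 μM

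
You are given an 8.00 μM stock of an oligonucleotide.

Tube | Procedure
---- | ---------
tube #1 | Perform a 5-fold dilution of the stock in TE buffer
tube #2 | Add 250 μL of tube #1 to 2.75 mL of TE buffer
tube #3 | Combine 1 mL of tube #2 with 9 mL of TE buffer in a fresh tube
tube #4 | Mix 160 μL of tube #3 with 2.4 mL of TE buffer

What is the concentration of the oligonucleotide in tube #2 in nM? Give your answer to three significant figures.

Step 1: 5-fold → factor 5
Step 2: 250 μL + 2.75 mL = 3000 μL total → factor 3000/250 = 12
Dilution factor through tube #2 = 5 × 12 = 60
[tube #2] = 8.00 μM / 60 = 0.1333 μM = 133 nM

133 nM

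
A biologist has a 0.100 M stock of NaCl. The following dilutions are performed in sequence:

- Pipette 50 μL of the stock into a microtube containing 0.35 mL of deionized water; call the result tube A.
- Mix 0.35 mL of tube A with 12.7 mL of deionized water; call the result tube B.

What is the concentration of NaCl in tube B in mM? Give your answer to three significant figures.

0.335 mM

Step 1: 50 μL + 0.35 mL = 400 μL total → factor 400/50 = 8
Step 2: 0.35 mL + 12.7 mL = 13.05 mL total → factor 13.05/0.35 = 37.286
Overall dilution factor = 8 × 37.286 = 298.29
Final = 0.100 M / 298.29 = 0.0003352 M = 0.335 mM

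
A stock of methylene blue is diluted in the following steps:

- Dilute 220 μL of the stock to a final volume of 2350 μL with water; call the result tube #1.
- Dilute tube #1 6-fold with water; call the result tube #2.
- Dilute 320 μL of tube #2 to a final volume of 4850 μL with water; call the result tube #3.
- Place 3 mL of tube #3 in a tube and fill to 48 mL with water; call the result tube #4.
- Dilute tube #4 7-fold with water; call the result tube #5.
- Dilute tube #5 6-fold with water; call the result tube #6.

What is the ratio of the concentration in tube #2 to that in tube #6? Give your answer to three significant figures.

Step 1: 220 μL brought to 2350 μL → factor 2350/220 = 10.682
Step 2: 6-fold → factor 6
Step 3: 320 μL brought to 4850 μL → factor 4850/320 = 15.156
Step 4: 3 mL brought to 48 mL → factor 48/3 = 16
Step 5: 7-fold → factor 7
Step 6: 6-fold → factor 6
Dilution factor to tube #2 = 64.091; to tube #6 = 6.5277 × 10^5
[tube #2]/[tube #6] = (factor to tube #6)/(factor to tube #2) = 6.5277 × 10^5/64.091 = 1.02 × 10^4

1.02 × 10^4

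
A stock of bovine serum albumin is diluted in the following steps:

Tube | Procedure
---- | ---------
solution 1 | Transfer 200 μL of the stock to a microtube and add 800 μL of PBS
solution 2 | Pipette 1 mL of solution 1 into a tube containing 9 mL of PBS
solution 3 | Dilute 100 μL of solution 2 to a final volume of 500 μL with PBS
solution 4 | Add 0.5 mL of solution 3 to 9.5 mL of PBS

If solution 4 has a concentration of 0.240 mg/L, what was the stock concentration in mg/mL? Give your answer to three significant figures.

Step 1: 200 μL + 800 μL = 1000 μL total → factor 1000/200 = 5
Step 2: 1 mL + 9 mL = 10 mL total → factor 10/1 = 10
Step 3: 100 μL brought to 500 μL → factor 500/100 = 5
Step 4: 0.5 mL + 9.5 mL = 10 mL total → factor 10/0.5 = 20
Overall dilution factor = 5 × 10 × 5 × 20 = 5000
Stock = 0.240 mg/L × 5000 = 1200 mg/L = 1.20 mg/mL

1.20 mg/mL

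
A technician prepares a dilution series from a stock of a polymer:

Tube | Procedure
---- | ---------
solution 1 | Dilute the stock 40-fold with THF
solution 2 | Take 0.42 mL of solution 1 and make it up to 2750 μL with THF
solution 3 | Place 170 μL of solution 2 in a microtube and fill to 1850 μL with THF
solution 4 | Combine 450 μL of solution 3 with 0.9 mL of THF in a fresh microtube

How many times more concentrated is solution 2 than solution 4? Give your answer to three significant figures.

32.6

Step 1: 40-fold → factor 40
Step 2: 0.42 mL brought to 2750 μL → factor 2.75/0.42 = 6.5476
Step 3: 170 μL brought to 1850 μL → factor 1850/170 = 10.882
Step 4: 450 μL + 0.9 mL = 1350 μL total → factor 1350/450 = 3
Dilution factor to solution 2 = 261.9; to solution 4 = 8550.4
[solution 2]/[solution 4] = (factor to solution 4)/(factor to solution 2) = 8550.4/261.9 = 32.6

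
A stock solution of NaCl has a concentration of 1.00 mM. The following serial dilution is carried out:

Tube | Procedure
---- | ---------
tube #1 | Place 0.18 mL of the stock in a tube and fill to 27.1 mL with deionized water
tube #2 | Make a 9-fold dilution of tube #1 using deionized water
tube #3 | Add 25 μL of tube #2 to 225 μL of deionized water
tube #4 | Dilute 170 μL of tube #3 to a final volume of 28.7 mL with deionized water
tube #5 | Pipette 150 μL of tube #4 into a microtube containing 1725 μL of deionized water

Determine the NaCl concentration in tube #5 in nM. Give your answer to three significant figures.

0.0350 nM

Step 1: 0.18 mL brought to 27.1 mL → factor 27.1/0.18 = 150.56
Step 2: 9-fold → factor 9
Step 3: 25 μL + 225 μL = 250 μL total → factor 250/25 = 10
Step 4: 170 μL brought to 28.7 mL → factor 28700/170 = 168.82
Step 5: 150 μL + 1725 μL = 1875 μL total → factor 1875/150 = 12.5
Overall dilution factor = 150.56 × 9 × 10 × 168.82 × 12.5 = 2.8594 × 10^7
Final = 1.00 mM / 2.8594 × 10^7 = 3.497 × 10^-8 mM = 0.0350 nM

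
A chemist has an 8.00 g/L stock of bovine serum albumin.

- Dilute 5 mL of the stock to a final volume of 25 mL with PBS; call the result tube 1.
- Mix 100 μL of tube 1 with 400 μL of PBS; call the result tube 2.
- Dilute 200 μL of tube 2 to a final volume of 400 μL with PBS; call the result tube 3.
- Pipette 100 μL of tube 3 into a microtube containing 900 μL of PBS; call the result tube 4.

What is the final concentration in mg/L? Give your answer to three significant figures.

16.0 mg/L

Step 1: 5 mL brought to 25 mL → factor 25/5 = 5
Step 2: 100 μL + 400 μL = 500 μL total → factor 500/100 = 5
Step 3: 200 μL brought to 400 μL → factor 400/200 = 2
Step 4: 100 μL + 900 μL = 1000 μL total → factor 1000/100 = 10
Overall dilution factor = 5 × 5 × 2 × 10 = 500
Final = 8.00 g/L / 500 = 0.01600 g/L = 16.0 mg/L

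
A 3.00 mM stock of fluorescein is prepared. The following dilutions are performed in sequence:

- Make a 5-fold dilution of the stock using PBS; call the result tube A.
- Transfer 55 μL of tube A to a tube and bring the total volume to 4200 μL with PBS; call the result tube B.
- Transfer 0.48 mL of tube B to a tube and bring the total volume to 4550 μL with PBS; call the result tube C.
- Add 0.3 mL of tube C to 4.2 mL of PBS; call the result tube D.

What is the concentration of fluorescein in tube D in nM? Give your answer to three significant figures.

55.3 nM

Step 1: 5-fold → factor 5
Step 2: 55 μL brought to 4200 μL → factor 4200/55 = 76.364
Step 3: 0.48 mL brought to 4550 μL → factor 4.55/0.48 = 9.4792
Step 4: 0.3 mL + 4.2 mL = 4.5 mL total → factor 4.5/0.3 = 15
Dilution factor through tube D = 5 × 76.364 × 9.4792 × 15 = 54290
[tube D] = 3.00 mM / 54290 = 5.526 × 10^-5 mM = 55.3 nM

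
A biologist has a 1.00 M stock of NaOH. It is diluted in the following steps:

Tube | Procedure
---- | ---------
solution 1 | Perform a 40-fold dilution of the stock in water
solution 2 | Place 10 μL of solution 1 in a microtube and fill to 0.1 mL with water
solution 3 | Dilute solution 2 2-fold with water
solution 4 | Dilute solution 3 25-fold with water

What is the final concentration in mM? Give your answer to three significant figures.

Step 1: 40-fold → factor 40
Step 2: 10 μL brought to 0.1 mL → factor 100/10 = 10
Step 3: 2-fold → factor 2
Step 4: 25-fold → factor 25
Overall dilution factor = 40 × 10 × 2 × 25 = 20000
Final = 1.00 M / 20000 = 5.000 × 10^-5 M = 0.0500 mM

0.0500 mM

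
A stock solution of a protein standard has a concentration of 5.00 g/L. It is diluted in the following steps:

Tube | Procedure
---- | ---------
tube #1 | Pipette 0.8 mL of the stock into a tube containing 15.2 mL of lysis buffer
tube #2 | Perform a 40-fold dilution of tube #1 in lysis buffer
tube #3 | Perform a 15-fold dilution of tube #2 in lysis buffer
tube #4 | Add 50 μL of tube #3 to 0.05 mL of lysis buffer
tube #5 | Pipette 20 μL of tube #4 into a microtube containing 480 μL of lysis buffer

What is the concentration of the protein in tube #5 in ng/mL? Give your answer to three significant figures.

8.33 ng/mL

Step 1: 0.8 mL + 15.2 mL = 16 mL total → factor 16/0.8 = 20
Step 2: 40-fold → factor 40
Step 3: 15-fold → factor 15
Step 4: 50 μL + 0.05 mL = 100 μL total → factor 100/50 = 2
Step 5: 20 μL + 480 μL = 500 μL total → factor 500/20 = 25
Overall dilution factor = 20 × 40 × 15 × 2 × 25 = 6 × 10^5
Final = 5.00 g/L / 6 × 10^5 = 8.333 × 10^-6 g/L = 8.33 ng/mL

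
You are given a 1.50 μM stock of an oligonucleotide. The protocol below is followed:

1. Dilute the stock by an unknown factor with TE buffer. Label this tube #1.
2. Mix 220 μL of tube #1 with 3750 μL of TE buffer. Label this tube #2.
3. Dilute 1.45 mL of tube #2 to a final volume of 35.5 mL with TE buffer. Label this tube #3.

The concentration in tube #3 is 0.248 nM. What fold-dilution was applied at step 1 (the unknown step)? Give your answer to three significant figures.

Step 1: unknown factor x
Step 2: 220 μL + 3750 μL = 3970 μL total → factor 3970/220 = 18.045
Step 3: 1.45 mL brought to 35.5 mL → factor 35.5/1.45 = 24.483
Product of known-step factors = 441.8
Overall factor = 1.50 μM / (0.248 nM) = 6048.4
x = 6048.4 / 441.8 = 13.7

13.7-fold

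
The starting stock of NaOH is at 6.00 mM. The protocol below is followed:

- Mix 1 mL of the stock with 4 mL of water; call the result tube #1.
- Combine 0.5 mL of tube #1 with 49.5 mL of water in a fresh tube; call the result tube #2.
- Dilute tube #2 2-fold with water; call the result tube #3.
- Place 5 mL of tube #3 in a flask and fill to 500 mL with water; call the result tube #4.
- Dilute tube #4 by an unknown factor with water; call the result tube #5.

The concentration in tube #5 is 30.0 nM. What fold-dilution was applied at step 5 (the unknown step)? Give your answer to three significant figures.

Step 1: 1 mL + 4 mL = 5 mL total → factor 5/1 = 5
Step 2: 0.5 mL + 49.5 mL = 50 mL total → factor 50/0.5 = 100
Step 3: 2-fold → factor 2
Step 4: 5 mL brought to 500 mL → factor 500/5 = 100
Step 5: unknown factor x
Product of known-step factors = 1 × 10^5
Overall factor = 6.00 mM / (30.0 nM) = 2 × 10^5
x = 2 × 10^5 / 1 × 10^5 = 2.00

2.00-fold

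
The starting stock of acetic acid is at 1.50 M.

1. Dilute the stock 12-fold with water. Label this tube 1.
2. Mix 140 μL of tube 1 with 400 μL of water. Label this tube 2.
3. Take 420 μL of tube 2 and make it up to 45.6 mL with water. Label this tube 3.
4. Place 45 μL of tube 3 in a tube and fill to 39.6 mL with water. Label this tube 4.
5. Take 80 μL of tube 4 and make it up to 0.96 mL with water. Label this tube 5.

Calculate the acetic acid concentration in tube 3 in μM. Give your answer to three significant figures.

Step 1: 12-fold → factor 12
Step 2: 140 μL + 400 μL = 540 μL total → factor 540/140 = 3.8571
Step 3: 420 μL brought to 45.6 mL → factor 45600/420 = 108.57
Dilution factor through tube 3 = 12 × 3.8571 × 108.57 = 5025.3
[tube 3] = 1.50 M / 5025.3 = 0.0002985 M = 298 μM

298 μM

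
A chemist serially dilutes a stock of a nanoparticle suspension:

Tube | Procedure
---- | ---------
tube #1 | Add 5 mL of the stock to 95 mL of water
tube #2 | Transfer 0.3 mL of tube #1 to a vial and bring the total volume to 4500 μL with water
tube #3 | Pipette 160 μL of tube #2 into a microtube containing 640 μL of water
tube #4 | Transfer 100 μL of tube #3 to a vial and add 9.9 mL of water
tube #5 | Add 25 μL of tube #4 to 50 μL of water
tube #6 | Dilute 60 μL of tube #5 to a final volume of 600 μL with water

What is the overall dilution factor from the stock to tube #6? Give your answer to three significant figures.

Step 1: 5 mL + 95 mL = 100 mL total → factor 100/5 = 20
Step 2: 0.3 mL brought to 4500 μL → factor 4.5/0.3 = 15
Step 3: 160 μL + 640 μL = 800 μL total → factor 800/160 = 5
Step 4: 100 μL + 9.9 mL = 10000 μL total → factor 10000/100 = 100
Step 5: 25 μL + 50 μL = 75 μL total → factor 75/25 = 3
Step 6: 60 μL brought to 600 μL → factor 600/60 = 10
Overall dilution factor = 20 × 15 × 5 × 100 × 3 × 10 = 4.5 × 10^6

4.50 × 10^6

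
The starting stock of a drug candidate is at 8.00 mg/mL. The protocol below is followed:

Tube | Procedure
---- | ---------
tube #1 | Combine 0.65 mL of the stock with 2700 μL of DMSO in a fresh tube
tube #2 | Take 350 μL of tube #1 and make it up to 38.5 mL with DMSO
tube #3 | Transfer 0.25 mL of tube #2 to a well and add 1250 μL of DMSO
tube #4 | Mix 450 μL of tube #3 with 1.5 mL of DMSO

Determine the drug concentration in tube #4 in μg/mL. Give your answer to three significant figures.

Step 1: 0.65 mL + 2700 μL = 3.35 mL total → factor 3.35/0.65 = 5.1538
Step 2: 350 μL brought to 38.5 mL → factor 38500/350 = 110
Step 3: 0.25 mL + 1250 μL = 1.5 mL total → factor 1.5/0.25 = 6
Step 4: 450 μL + 1.5 mL = 1950 μL total → factor 1950/450 = 4.3333
Overall dilution factor = 5.1538 × 110 × 6 × 4.3333 = 14740
Final = 8.00 mg/mL / 14740 = 0.0005427 mg/mL = 0.543 μg/mL

0.543 μg/mL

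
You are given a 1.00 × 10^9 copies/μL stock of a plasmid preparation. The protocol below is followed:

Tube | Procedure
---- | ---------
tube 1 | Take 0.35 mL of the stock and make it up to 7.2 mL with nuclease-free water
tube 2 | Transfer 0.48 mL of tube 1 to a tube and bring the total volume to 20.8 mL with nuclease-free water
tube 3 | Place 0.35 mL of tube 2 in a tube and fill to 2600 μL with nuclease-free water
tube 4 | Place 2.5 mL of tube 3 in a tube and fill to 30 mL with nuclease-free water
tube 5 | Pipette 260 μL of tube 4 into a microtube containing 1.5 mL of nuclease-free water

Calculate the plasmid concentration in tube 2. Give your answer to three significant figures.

1.12 × 10^6 copies/μL

Step 1: 0.35 mL brought to 7.2 mL → factor 7.2/0.35 = 20.571
Step 2: 0.48 mL brought to 20.8 mL → factor 20.8/0.48 = 43.333
Dilution factor through tube 2 = 20.571 × 43.333 = 891.43
[tube 2] = 1.00 × 10^9 copies/μL / 891.43 = 1.12 × 10^6 copies/μL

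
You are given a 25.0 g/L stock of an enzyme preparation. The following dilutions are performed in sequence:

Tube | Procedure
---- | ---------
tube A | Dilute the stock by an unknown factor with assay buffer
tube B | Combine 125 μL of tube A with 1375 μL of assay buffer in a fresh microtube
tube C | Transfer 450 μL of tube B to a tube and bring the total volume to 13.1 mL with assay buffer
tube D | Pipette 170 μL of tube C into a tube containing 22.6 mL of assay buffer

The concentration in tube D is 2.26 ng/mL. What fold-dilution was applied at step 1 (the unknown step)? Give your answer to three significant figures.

Step 1: unknown factor x
Step 2: 125 μL + 1375 μL = 1500 μL total → factor 1500/125 = 12
Step 3: 450 μL brought to 13.1 mL → factor 13100/450 = 29.111
Step 4: 170 μL + 22.6 mL = 22770 μL total → factor 22770/170 = 133.94
Product of known-step factors = 46790
Overall factor = 25.0 g/L / (2.26 ng/mL) = 1.1062 × 10^7
x = 1.1062 × 10^7 / 46790 = 236

236-fold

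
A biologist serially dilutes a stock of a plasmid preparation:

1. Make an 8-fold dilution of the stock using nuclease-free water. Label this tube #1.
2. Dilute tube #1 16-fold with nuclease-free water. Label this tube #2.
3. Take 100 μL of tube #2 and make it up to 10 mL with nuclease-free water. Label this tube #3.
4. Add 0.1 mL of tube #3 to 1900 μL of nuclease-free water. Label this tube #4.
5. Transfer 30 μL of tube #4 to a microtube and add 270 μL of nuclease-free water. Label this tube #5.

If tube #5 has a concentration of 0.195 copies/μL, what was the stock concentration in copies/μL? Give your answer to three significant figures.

Step 1: 8-fold → factor 8
Step 2: 16-fold → factor 16
Step 3: 100 μL brought to 10 mL → factor 10000/100 = 100
Step 4: 0.1 mL + 1900 μL = 2 mL total → factor 2/0.1 = 20
Step 5: 30 μL + 270 μL = 300 μL total → factor 300/30 = 10
Overall dilution factor = 8 × 16 × 100 × 20 × 10 = 2.56 × 10^6
Stock = 0.195 copies/μL × 2.56 × 10^6 = 4.99 × 10^5 copies/μL

4.99 × 10^5 copies/μL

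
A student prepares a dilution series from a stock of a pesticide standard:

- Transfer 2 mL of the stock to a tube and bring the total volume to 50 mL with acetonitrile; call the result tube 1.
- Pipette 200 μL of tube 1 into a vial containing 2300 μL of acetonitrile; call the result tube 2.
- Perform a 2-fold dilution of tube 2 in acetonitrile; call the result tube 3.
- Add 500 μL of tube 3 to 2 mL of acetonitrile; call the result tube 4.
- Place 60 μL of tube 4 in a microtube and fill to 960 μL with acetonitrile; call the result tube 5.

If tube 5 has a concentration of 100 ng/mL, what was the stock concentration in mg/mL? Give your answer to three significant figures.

Step 1: 2 mL brought to 50 mL → factor 50/2 = 25
Step 2: 200 μL + 2300 μL = 2500 μL total → factor 2500/200 = 12.5
Step 3: 2-fold → factor 2
Step 4: 500 μL + 2 mL = 2500 μL total → factor 2500/500 = 5
Step 5: 60 μL brought to 960 μL → factor 960/60 = 16
Overall dilution factor = 25 × 12.5 × 2 × 5 × 16 = 50000
Stock = 100 ng/mL × 50000 = 5.000 × 10^6 ng/mL = 5.00 mg/mL

5.00 mg/mL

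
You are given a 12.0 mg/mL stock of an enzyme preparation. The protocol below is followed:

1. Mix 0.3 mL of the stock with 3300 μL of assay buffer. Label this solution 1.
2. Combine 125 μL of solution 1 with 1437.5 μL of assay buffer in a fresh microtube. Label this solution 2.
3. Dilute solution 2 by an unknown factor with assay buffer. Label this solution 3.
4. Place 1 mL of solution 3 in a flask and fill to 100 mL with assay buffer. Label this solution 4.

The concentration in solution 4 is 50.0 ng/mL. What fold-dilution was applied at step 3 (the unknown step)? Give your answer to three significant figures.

Step 1: 0.3 mL + 3300 μL = 3.6 mL total → factor 3.6/0.3 = 12
Step 2: 125 μL + 1437.5 μL = 1562.5 μL total → factor 1562.5/125 = 12.5
Step 3: unknown factor x
Step 4: 1 mL brought to 100 mL → factor 100/1 = 100
Product of known-step factors = 15000
Overall factor = 12.0 mg/mL / (50.0 ng/mL) = 2.4 × 10^5
x = 2.4 × 10^5 / 15000 = 16.0

16.0-fold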